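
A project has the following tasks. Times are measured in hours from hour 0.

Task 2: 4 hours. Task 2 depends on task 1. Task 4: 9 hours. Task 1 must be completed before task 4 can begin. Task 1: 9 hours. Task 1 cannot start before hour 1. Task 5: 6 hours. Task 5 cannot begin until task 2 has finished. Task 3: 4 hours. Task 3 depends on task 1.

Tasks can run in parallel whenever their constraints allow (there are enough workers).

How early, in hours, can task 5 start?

14

Task 1 cannot begin until its own release at hour 1. It runs from hour 1 to 1 + 9 = hour 10.
Task 2 waits on task 1 (finishes hour 10), so it starts at hour 10 and finishes at 10 + 4 = hour 14.
Task 5 waits on task 2 (finishes hour 14), so the earliest it can start is hour 14.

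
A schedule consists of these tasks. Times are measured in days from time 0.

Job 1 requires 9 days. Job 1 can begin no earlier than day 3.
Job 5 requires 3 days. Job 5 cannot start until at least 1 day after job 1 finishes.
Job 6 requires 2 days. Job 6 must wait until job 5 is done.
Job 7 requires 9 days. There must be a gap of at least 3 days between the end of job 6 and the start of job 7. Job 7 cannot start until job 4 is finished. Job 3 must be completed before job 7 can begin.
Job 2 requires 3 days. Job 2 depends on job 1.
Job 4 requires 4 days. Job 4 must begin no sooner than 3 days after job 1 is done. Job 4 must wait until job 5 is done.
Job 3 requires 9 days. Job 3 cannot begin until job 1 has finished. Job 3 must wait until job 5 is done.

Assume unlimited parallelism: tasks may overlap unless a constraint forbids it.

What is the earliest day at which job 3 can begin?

16

Job 1 waits on its own release at day 3, so it starts at day 3 and finishes at 3 + 9 = day 12.
Job 5 waits on job 1 (finishes day 12, plus 1-day gap → day 13), so it starts at day 13 and finishes at 13 + 3 = day 16.
Job 3 waits on job 1 (finishes day 12); job 5 (finishes day 16). The latest of these is day 16, which is the earliest job 3 can start.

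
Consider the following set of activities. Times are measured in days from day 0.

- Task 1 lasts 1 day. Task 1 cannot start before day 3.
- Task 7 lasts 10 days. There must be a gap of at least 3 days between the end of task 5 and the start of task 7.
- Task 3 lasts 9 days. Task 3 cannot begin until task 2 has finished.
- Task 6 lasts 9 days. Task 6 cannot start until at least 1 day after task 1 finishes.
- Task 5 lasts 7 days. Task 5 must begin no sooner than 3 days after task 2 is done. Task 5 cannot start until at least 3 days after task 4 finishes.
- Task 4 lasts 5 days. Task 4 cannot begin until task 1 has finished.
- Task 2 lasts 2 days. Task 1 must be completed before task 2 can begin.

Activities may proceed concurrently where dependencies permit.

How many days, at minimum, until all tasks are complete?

32

Task 1 waits on its own release at day 3, so it starts at day 3 and finishes at 3 + 1 = day 4.
Task 6 cannot begin until task 1 (finishes day 4, plus 1-day gap → day 5). It runs from day 5 to 5 + 9 = day 14.
Task 4 waits on task 1 (finishes day 4), so it starts at day 4 and finishes at 4 + 5 = day 9.
After task 1 (finishes day 4), task 2 can start at day 4 and finishes at day 6.
Task 5 needs all of task 2 (finishes day 6, plus 3-day gap → day 9); task 4 (finishes day 9, plus 3-day gap → day 12). That puts its earliest start at day 12; it finishes at 12 + 7 = day 19.
After task 5 (finishes day 19, plus 3-day gap → day 22), task 7 can start at day 22 and finishes at day 32.
Task 3 cannot begin until task 2 (finishes day 6). It runs from day 6 to 6 + 9 = day 15.
All tasks are finished once the last one completes. Finish times: Task 1 at 4, Task 2 at 6, Task 3 at 15, Task 4 at 9, Task 5 at 19, Task 6 at 14, Task 7 at 32. The latest is day 32.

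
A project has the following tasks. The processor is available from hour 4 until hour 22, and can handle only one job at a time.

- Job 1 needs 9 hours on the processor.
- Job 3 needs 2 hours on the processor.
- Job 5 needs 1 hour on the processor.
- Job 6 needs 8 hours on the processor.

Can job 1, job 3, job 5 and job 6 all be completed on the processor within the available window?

No

The processor window is 22 − 4 = 18 hours.
Running back to back, the jobs need 9 + 2 + 1 + 8 = 20 hours on the processor.
Since 20 > 18, they cannot all fit.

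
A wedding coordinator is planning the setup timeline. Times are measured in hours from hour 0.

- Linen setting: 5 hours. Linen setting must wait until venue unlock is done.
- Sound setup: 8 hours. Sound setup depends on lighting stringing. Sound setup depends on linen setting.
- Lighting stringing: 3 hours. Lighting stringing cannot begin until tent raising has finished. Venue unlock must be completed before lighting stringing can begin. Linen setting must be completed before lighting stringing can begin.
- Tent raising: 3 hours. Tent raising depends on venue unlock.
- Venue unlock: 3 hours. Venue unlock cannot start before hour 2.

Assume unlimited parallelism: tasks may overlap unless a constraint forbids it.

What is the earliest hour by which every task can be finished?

After its own release at hour 2, venue unlock can start at hour 2 and finishes at hour 5.
Linen setting waits on venue unlock (finishes hour 5), so it starts at hour 5 and finishes at 5 + 5 = hour 10.
Tent raising cannot begin until venue unlock (finishes hour 5). It runs from hour 5 to 5 + 3 = hour 8.
For lighting stringing: tent raising (finishes hour 8); venue unlock (finishes hour 5); linen setting (finishes hour 10). Taking the maximum gives a start of hour 10, and it finishes at 10 + 3 = hour 13.
Sound setup needs all of lighting stringing (finishes hour 13); linen setting (finishes hour 10). That puts its earliest start at hour 13; it finishes at 13 + 8 = hour 21.
All tasks are finished once the last one completes. Finish times: Venue unlock at 5, Tent raising at 8, Linen setting at 10, Lighting stringing at 13, Sound setup at 21. The latest is hour 21.

21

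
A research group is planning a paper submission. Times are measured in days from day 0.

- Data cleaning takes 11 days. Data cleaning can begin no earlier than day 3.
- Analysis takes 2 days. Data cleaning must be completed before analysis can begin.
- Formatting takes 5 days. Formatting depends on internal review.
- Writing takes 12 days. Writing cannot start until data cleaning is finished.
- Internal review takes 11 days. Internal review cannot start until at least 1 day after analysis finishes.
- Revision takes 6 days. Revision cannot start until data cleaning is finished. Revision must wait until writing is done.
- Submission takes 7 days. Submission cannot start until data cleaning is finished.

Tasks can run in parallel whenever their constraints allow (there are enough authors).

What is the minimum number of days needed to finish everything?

33

After its own release at day 3, data cleaning can start at day 3 and finishes at day 14.
Submission waits on data cleaning (finishes day 14), so it starts at day 14 and finishes at 14 + 7 = day 21.
After data cleaning (finishes day 14), writing can start at day 14 and finishes at day 26.
For revision: data cleaning (finishes day 14); writing (finishes day 26). Taking the maximum gives a start of day 26, and it finishes at 26 + 6 = day 32.
Analysis waits on data cleaning (finishes day 14), so it starts at day 14 and finishes at 14 + 2 = day 16.
After analysis (finishes day 16, plus 1-day gap → day 17), internal review can start at day 17 and finishes at day 28.
After internal review (finishes day 28), formatting can start at day 28 and finishes at day 33.
All tasks are finished once the last one completes. Finish times: Data cleaning at 14, Analysis at 16, Writing at 26, Internal review at 28, Revision at 32, Formatting at 33, Submission at 21. The latest is day 33.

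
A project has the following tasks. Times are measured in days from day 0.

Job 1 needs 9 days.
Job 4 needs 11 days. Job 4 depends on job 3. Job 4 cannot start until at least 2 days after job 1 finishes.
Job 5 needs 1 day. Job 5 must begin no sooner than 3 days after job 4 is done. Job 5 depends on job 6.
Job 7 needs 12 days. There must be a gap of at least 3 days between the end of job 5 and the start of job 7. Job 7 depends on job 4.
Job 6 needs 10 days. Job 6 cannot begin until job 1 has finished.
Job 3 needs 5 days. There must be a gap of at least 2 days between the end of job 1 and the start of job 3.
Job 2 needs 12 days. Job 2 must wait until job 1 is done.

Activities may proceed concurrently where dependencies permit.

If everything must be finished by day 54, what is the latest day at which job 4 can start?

Job 7 has no dependents, so it just needs to finish by day 54. Starting by 54 − 12 = day 42 achieves that.
Job 5 feeds into job 7 (must start by day 42, minus 3-day gap → day 39); so job 5 must finish by day 39 and therefore start by day 38.
Job 4 feeds job 5 (must start by day 38, minus 3-day gap → day 35); job 7 (must start by day 42). Taking the minimum, job 4 must finish by day 35 and start by 35 − 11 = day 24.

24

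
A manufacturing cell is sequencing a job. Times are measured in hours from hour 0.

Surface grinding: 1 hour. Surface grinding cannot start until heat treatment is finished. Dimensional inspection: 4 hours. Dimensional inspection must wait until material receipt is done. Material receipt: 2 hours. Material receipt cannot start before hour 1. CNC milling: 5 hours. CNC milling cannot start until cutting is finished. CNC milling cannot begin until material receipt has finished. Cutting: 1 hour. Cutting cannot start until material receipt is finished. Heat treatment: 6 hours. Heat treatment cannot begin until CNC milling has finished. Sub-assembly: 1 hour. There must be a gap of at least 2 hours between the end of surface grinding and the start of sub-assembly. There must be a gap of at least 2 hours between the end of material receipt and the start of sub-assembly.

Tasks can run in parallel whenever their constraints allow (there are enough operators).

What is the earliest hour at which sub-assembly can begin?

18

After its own release at hour 1, material receipt can start at hour 1 and finishes at hour 3.
After material receipt (finishes hour 3), cutting can start at hour 3 and finishes at hour 4.
CNC milling cannot start until cutting (finishes hour 4); material receipt (finishes hour 3). The controlling bound is hour 4, so CNC milling finishes at 4 + 5 = hour 9.
Heat treatment cannot begin until CNC milling (finishes hour 9). It runs from hour 9 to 9 + 6 = hour 15.
Surface grinding cannot begin until heat treatment (finishes hour 15). It runs from hour 15 to 15 + 1 = hour 16.
Sub-assembly waits on surface grinding (finishes hour 16, plus 2-hour gap → hour 18); material receipt (finishes hour 3, plus 2-hour gap → hour 5). The latest of these is hour 18, which is the earliest sub-assembly can start.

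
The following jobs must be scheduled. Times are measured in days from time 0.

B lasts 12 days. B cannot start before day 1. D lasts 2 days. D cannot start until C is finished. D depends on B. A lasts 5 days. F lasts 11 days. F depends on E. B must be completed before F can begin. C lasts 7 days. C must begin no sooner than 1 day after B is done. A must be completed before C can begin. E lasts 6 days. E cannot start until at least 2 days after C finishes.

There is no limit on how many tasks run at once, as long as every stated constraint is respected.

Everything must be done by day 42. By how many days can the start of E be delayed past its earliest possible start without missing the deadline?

2

B waits on its own release at day 1, so it starts at day 1 and finishes at 1 + 12 = day 13.
Nothing blocks A, so it runs from day 0 to day 5.
C cannot start until B (finishes day 13, plus 1-day gap → day 14); A (finishes day 5). The controlling bound is day 14, so C finishes at 14 + 7 = day 21.
E cannot begin until C (finishes day 21, plus 2-day gap → day 23). It runs from day 23 to 23 + 6 = day 29.

Working backward from the deadline:
To finish by day 42, F (duration 11) must start no later than day 31.
E has to be done before F (must start by day 31). That means finishing by day 31, i.e. starting by 31 − 6 = day 25.
So E can start as early as day 23 and as late as day 25, giving 25 − 23 = 2 days of slack.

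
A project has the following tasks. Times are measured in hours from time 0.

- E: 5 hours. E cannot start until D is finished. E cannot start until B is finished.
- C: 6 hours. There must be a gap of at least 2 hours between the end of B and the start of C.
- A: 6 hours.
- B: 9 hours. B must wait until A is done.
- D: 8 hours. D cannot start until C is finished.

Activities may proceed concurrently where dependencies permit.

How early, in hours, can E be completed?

36

A can start immediately at hour 0; it finishes at hour 6.
B waits on A (finishes hour 6), so it starts at hour 6 and finishes at 6 + 9 = hour 15.
C cannot begin until B (finishes hour 15, plus 2-hour gap → hour 17). It runs from hour 17 to 17 + 6 = hour 23.
D waits on C (finishes hour 23), so it starts at hour 23 and finishes at 23 + 8 = hour 31.
E cannot start until D (finishes hour 31); B (finishes hour 15). The controlling bound is hour 31, so E finishes at 31 + 5 = hour 36.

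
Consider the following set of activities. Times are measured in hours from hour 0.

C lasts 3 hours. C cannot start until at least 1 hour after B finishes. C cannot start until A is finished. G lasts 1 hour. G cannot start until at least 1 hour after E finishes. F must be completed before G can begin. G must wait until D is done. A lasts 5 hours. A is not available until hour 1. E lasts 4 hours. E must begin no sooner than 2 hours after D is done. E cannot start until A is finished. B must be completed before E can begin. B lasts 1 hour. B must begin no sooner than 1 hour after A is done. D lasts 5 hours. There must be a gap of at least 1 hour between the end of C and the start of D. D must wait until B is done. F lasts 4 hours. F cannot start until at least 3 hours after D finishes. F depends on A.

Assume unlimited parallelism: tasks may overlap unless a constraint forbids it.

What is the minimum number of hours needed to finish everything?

After its own release at hour 1, A can start at hour 1 and finishes at hour 6.
B cannot begin until A (finishes hour 6, plus 1-hour gap → hour 7). It runs from hour 7 to 7 + 1 = hour 8.
C has to wait for B (finishes hour 8, plus 1-hour gap → hour 9); A (finishes hour 6). The latest of these is hour 9, so C runs hour 9 to 9 + 3 = hour 12.
D has to wait for C (finishes hour 12, plus 1-hour gap → hour 13); B (finishes hour 8). The latest of these is hour 13, so D runs hour 13 to 13 + 5 = hour 18.
For F: D (finishes hour 18, plus 3-hour gap → hour 21); A (finishes hour 6). Taking the maximum gives a start of hour 21, and it finishes at 21 + 4 = hour 25.
For E: D (finishes hour 18, plus 2-hour gap → hour 20); A (finishes hour 6); B (finishes hour 8). Taking the maximum gives a start of hour 20, and it finishes at 20 + 4 = hour 24.
G has to wait for E (finishes hour 24, plus 1-hour gap → hour 25); F (finishes hour 25); D (finishes hour 18). The latest of these is hour 25, so G runs hour 25 to 25 + 1 = hour 26.
All tasks are finished once the last one completes. Finish times: A at 6, B at 8, C at 12, D at 18, E at 24, F at 25, G at 26. The latest is hour 26.

26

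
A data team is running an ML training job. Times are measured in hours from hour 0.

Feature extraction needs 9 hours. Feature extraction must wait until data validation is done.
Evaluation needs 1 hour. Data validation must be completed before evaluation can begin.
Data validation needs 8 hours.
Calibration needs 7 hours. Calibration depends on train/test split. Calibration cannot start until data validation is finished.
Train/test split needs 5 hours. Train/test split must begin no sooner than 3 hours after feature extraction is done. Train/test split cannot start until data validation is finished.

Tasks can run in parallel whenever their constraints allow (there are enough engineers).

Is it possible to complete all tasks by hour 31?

No

Data validation has no prerequisites, so it starts at hour 0 and finishes at hour 8.
Evaluation cannot begin until data validation (finishes hour 8). It runs from hour 8 to 8 + 1 = hour 9.
Feature extraction waits on data validation (finishes hour 8), so it starts at hour 8 and finishes at 8 + 9 = hour 17.
Train/test split cannot start until feature extraction (finishes hour 17, plus 3-hour gap → hour 20); data validation (finishes hour 8). The controlling bound is hour 20, so train/test split finishes at 20 + 5 = hour 25.
Calibration has to wait for train/test split (finishes hour 25); data validation (finishes hour 8). The latest of these is hour 25, so calibration runs hour 25 to 25 + 7 = hour 32.
The earliest everything can be done is hour 32, which is after the deadline of 31, so it is not possible.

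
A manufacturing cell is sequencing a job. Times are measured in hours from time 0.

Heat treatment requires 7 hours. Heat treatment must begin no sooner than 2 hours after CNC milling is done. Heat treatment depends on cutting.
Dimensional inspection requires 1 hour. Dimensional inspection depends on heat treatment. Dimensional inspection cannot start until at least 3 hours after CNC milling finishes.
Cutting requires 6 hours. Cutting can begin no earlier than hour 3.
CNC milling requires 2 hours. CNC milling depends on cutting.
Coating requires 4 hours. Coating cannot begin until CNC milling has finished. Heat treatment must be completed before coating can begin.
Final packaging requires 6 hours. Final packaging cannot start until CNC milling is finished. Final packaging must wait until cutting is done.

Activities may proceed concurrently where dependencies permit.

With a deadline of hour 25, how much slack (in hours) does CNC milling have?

1

Cutting waits on its own release at hour 3, so it starts at hour 3 and finishes at 3 + 6 = hour 9.
CNC milling waits on cutting (finishes hour 9), so it starts at hour 9 and finishes at 9 + 2 = hour 11.

Working backward from the deadline:
To finish by hour 25, dimensional inspection (duration 1) must start no later than hour 24.
Coating has no dependents, so it just needs to finish by hour 25. Starting by 25 − 4 = hour 21 achieves that.
For heat treatment: dimensional inspection (must start by hour 24); coating (must start by hour 21). The most restrictive is hour 21; with a 7-hour duration, heat treatment must start by hour 14.
Nothing follows final packaging; the deadline of hour 25 is its only limit. It must start by 25 − 6 = hour 19.
CNC milling has several dependents: heat treatment (must start by hour 14, minus 2-hour gap → hour 12); dimensional inspection (must start by hour 24, minus 3-hour gap → hour 21); coating (must start by hour 21); final packaging (must start by hour 19). The earliest of those limits is hour 12, so CNC milling must start by 12 − 2 = hour 10.
So CNC milling can start as early as hour 9 and as late as hour 10, giving 10 − 9 = 1 hour of slack.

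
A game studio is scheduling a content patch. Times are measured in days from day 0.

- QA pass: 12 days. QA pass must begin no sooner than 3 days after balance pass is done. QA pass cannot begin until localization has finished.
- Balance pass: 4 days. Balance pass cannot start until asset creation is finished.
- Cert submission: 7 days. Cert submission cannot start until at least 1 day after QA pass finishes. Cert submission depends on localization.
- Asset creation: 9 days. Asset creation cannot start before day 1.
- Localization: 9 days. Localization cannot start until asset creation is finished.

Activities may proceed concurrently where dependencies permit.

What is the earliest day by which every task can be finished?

After its own release at day 1, asset creation can start at day 1 and finishes at day 10.
Localization cannot begin until asset creation (finishes day 10). It runs from day 10 to 10 + 9 = day 19.
Balance pass waits on asset creation (finishes day 10), so it starts at day 10 and finishes at 10 + 4 = day 14.
QA pass has to wait for balance pass (finishes day 14, plus 3-day gap → day 17); localization (finishes day 19). The latest of these is day 19, so QA pass runs day 19 to 19 + 12 = day 31.
Cert submission cannot start until QA pass (finishes day 31, plus 1-day gap → day 32); localization (finishes day 19). The controlling bound is day 32, so cert submission finishes at 32 + 7 = day 39.
All tasks are finished once the last one completes. Finish times: Asset creation at 10, Balance pass at 14, Localization at 19, QA pass at 31, Cert submission at 39. The latest is day 39.

39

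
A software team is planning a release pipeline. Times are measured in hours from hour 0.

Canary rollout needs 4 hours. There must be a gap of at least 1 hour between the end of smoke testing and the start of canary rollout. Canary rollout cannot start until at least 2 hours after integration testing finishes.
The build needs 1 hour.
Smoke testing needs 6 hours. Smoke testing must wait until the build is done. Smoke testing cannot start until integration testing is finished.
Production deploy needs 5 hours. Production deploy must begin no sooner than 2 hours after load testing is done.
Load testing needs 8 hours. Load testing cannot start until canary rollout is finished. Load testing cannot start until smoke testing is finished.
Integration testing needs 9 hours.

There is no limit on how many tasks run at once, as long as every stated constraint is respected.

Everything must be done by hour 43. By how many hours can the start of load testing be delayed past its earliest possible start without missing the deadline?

Integration testing has no prerequisites, so it starts at hour 0 and finishes at hour 9.
Nothing blocks the build, so it runs from hour 0 to hour 1.
Smoke testing has to wait for the build (finishes hour 1); integration testing (finishes hour 9). The latest of these is hour 9, so smoke testing runs hour 9 to 9 + 6 = hour 15.
Canary rollout needs all of smoke testing (finishes hour 15, plus 1-hour gap → hour 16); integration testing (finishes hour 9, plus 2-hour gap → hour 11). That puts its earliest start at hour 16; it finishes at 16 + 4 = hour 20.
Load testing has to wait for canary rollout (finishes hour 20); smoke testing (finishes hour 15). The latest of these is hour 20, so load testing runs hour 20 to 20 + 8 = hour 28.

Working backward from the deadline:
Nothing follows production deploy; the deadline of hour 43 is its only limit. It must start by 43 − 5 = hour 38.
Load testing must finish before production deploy (must start by hour 38, minus 2-hour gap → hour 36). With an 8-hour duration, load testing must start by 36 − 8 = hour 28.
So load testing can start as early as hour 20 and as late as hour 28, giving 28 − 20 = 8 hours of slack.

8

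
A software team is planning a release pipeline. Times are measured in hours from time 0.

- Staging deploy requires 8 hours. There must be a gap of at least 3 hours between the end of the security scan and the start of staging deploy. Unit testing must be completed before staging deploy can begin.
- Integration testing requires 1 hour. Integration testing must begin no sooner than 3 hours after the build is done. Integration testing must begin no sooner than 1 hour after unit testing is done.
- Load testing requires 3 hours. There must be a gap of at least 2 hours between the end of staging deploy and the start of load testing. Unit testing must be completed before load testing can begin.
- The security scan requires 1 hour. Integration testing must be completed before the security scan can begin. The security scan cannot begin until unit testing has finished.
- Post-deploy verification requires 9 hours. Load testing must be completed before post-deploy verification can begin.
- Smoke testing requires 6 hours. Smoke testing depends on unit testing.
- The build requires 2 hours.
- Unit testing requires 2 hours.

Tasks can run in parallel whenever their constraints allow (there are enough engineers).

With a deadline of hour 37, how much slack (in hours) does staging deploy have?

Unit testing has no prerequisites, so it starts at hour 0 and finishes at hour 2.
Nothing blocks the build, so it runs from hour 0 to hour 2.
Integration testing has to wait for the build (finishes hour 2, plus 3-hour gap → hour 5); unit testing (finishes hour 2, plus 1-hour gap → hour 3). The latest of these is hour 5, so integration testing runs hour 5 to 5 + 1 = hour 6.
The security scan needs all of integration testing (finishes hour 6); unit testing (finishes hour 2). That puts its earliest start at hour 6; it finishes at 6 + 1 = hour 7.
Staging deploy needs all of the security scan (finishes hour 7, plus 3-hour gap → hour 10); unit testing (finishes hour 2). That puts its earliest start at hour 10; it finishes at 10 + 8 = hour 18.

Working backward from the deadline:
Post-deploy verification must finish by hour 37; it takes 9 hours, so it must start by 37 − 9 = hour 28.
Load testing has to be done before post-deploy verification (must start by hour 28). That means finishing by hour 28, i.e. starting by 28 − 3 = hour 25.
Staging deploy must finish before load testing (must start by hour 25, minus 2-hour gap → hour 23). With an 8-hour duration, staging deploy must start by 23 − 8 = hour 15.
So staging deploy can start as early as hour 10 and as late as hour 15, giving 15 − 10 = 5 hours of slack.

5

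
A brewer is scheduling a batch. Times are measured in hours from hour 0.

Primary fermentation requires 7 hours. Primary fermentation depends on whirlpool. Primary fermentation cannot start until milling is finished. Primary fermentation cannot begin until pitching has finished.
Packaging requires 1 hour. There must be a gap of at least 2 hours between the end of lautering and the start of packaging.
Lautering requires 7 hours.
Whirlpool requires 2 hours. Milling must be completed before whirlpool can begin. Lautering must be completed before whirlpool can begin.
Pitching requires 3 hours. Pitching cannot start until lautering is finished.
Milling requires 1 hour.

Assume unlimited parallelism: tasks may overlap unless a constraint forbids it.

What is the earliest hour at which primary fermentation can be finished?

Lautering has no prerequisites, so it starts at hour 0 and finishes at hour 7.
After lautering (finishes hour 7), pitching can start at hour 7 and finishes at hour 10.
Nothing blocks milling, so it runs from hour 0 to hour 1.
For whirlpool: milling (finishes hour 1); lautering (finishes hour 7). Taking the maximum gives a start of hour 7, and it finishes at 7 + 2 = hour 9.
Primary fermentation has to wait for whirlpool (finishes hour 9); milling (finishes hour 1); pitching (finishes hour 10). The latest of these is hour 10, so primary fermentation runs hour 10 to 10 + 7 = hour 17.

17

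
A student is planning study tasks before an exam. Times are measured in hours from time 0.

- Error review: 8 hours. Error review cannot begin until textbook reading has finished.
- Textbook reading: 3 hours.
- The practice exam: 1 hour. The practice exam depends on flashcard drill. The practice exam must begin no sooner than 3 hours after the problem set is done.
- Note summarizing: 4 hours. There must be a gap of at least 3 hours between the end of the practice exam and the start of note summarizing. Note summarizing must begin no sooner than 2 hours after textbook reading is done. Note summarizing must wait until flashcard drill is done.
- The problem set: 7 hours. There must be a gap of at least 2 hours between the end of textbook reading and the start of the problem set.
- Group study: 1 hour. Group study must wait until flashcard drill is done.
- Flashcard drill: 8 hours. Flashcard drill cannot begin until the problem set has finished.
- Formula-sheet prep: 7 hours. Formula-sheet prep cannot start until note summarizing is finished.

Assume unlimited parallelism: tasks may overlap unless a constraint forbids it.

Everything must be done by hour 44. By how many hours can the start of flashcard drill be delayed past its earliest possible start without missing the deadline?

9

Textbook reading can start immediately at hour 0; it finishes at hour 3.
The problem set cannot begin until textbook reading (finishes hour 3, plus 2-hour gap → hour 5). It runs from hour 5 to 5 + 7 = hour 12.
After the problem set (finishes hour 12), flashcard drill can start at hour 12 and finishes at hour 20.

Working backward from the deadline:
To finish by hour 44, formula-sheet prep (duration 7) must start no later than hour 37.
Note summarizing has to be done before formula-sheet prep (must start by hour 37). That means finishing by hour 37, i.e. starting by 37 − 4 = hour 33.
The practice exam has to be done before note summarizing (must start by hour 33, minus 3-hour gap → hour 30). That means finishing by hour 30, i.e. starting by 30 − 1 = hour 29.
To finish by hour 44, group study (duration 1) must start no later than hour 43.
For flashcard drill: the practice exam (must start by hour 29); group study (must start by hour 43); note summarizing (must start by hour 33). The most restrictive is hour 29; with an 8-hour duration, flashcard drill must start by hour 21.
So flashcard drill can start as early as hour 12 and as late as hour 21, giving 21 − 12 = 9 hours of slack.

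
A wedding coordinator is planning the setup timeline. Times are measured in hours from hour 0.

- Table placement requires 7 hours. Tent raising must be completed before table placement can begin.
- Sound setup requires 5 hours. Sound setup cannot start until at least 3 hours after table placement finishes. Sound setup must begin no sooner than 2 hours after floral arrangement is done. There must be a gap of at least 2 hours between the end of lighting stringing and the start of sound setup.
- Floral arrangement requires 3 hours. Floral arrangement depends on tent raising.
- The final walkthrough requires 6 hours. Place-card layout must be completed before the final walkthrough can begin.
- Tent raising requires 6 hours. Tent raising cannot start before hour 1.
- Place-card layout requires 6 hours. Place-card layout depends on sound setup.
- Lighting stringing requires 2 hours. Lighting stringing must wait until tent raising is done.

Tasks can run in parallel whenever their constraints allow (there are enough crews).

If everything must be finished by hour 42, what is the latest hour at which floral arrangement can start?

The final walkthrough must finish by hour 42; it takes 6 hours, so it must start by 42 − 6 = hour 36.
Place-card layout has to be done before the final walkthrough (must start by hour 36). That means finishing by hour 36, i.e. starting by 36 − 6 = hour 30.
Sound setup has to be done before place-card layout (must start by hour 30). That means finishing by hour 30, i.e. starting by 30 − 5 = hour 25.
Since sound setup (must start by hour 25, minus 2-hour gap → hour 23) depends on it, floral arrangement must finish by hour 23. Backing off its 3-hour duration gives a latest start of hour 20.

20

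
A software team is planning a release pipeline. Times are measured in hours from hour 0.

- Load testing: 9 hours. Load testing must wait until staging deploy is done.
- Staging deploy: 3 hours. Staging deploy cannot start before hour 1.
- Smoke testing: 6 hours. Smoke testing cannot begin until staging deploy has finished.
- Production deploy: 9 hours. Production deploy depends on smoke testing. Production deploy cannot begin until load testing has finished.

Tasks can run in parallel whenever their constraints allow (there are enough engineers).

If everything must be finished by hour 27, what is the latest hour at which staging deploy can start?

6

Nothing follows production deploy; the deadline of hour 27 is its only limit. It must start by 27 − 9 = hour 18.
Smoke testing must finish before production deploy (must start by hour 18). With a 6-hour duration, smoke testing must start by 18 − 6 = hour 12.
Load testing has to be done before production deploy (must start by hour 18). That means finishing by hour 18, i.e. starting by 18 − 9 = hour 9.
Staging deploy has several dependents: smoke testing (must start by hour 12); load testing (must start by hour 9). The earliest of those limits is hour 9, so staging deploy must start by 9 − 3 = hour 6.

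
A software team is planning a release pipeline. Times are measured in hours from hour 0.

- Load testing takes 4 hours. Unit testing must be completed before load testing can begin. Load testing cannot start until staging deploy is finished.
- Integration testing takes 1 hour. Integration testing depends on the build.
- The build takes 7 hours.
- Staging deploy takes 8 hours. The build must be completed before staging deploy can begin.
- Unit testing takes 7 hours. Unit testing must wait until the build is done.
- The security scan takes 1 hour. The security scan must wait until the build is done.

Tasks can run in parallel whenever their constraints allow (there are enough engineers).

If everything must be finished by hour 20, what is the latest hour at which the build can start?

Nothing follows load testing; the deadline of hour 20 is its only limit. It must start by 20 − 4 = hour 16.
Unit testing feeds into load testing (must start by hour 16); so unit testing must finish by hour 16 and therefore start by hour 9.
Integration testing has no dependents, so it just needs to finish by hour 20. Starting by 20 − 1 = hour 19 achieves that.
To finish by hour 20, the security scan (duration 1) must start no later than hour 19.
Staging deploy must finish before load testing (must start by hour 16). With an 8-hour duration, staging deploy must start by 16 − 8 = hour 8.
The build has several dependents: unit testing (must start by hour 9); integration testing (must start by hour 19); the security scan (must start by hour 19); staging deploy (must start by hour 8). The earliest of those limits is hour 8, so the build must start by 8 − 7 = hour 1.

1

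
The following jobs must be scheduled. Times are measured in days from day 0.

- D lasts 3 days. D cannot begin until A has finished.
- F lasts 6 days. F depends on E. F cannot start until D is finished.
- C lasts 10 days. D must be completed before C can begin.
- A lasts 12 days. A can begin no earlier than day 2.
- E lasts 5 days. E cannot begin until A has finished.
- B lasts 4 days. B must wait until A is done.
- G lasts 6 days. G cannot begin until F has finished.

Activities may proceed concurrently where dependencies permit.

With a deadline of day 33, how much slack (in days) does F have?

2

After its own release at day 2, A can start at day 2 and finishes at day 14.
E waits on A (finishes day 14), so it starts at day 14 and finishes at 14 + 5 = day 19.
D cannot begin until A (finishes day 14). It runs from day 14 to 14 + 3 = day 17.
F cannot start until E (finishes day 19); D (finishes day 17). The controlling bound is day 19, so F finishes at 19 + 6 = day 25.

Working backward from the deadline:
To finish by day 33, G (duration 6) must start no later than day 27.
F must finish before G (must start by day 27). With a 6-day duration, F must start by 27 − 6 = day 21.
So F can start as early as day 19 and as late as day 21, giving 21 − 19 = 2 days of slack.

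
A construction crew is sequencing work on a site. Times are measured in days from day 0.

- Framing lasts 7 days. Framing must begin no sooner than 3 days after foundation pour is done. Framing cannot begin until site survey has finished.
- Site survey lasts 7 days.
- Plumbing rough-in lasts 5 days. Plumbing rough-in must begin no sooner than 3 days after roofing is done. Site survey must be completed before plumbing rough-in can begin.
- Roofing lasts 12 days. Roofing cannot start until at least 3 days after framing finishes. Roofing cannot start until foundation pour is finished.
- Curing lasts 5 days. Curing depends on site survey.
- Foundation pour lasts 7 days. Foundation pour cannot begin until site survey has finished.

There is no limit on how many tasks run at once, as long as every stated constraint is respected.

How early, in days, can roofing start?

27

Site survey can start immediately at day 0; it finishes at day 7.
Foundation pour cannot begin until site survey (finishes day 7). It runs from day 7 to 7 + 7 = day 14.
Framing needs all of foundation pour (finishes day 14, plus 3-day gap → day 17); site survey (finishes day 7). That puts its earliest start at day 17; it finishes at 17 + 7 = day 24.
Roofing waits on framing (finishes day 24, plus 3-day gap → day 27); foundation pour (finishes day 14). The latest of these is day 27, which is the earliest roofing can start.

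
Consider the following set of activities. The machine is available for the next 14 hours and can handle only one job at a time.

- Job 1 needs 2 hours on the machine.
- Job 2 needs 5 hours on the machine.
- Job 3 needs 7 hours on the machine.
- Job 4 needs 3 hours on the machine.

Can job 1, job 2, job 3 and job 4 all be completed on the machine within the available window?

Running back to back, the jobs need 2 + 5 + 7 + 3 = 17 hours on the machine.
Since 17 > 14, they cannot all fit.

No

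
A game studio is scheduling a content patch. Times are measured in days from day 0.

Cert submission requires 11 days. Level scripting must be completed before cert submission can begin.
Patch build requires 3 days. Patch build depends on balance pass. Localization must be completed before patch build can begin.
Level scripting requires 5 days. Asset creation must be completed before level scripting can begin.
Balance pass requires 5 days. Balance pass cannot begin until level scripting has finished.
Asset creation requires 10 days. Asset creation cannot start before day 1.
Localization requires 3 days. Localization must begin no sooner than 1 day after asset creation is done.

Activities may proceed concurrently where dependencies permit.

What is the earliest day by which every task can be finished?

27

Asset creation cannot begin until its own release at day 1. It runs from day 1 to 1 + 10 = day 11.
Localization waits on asset creation (finishes day 11, plus 1-day gap → day 12), so it starts at day 12 and finishes at 12 + 3 = day 15.
Level scripting waits on asset creation (finishes day 11), so it starts at day 11 and finishes at 11 + 5 = day 16.
Cert submission cannot begin until level scripting (finishes day 16). It runs from day 16 to 16 + 11 = day 27.
Balance pass waits on level scripting (finishes day 16), so it starts at day 16 and finishes at 16 + 5 = day 21.
Patch build cannot start until balance pass (finishes day 21); localization (finishes day 15). The controlling bound is day 21, so patch build finishes at 21 + 3 = day 24.
All tasks are finished once the last one completes. Finish times: Asset creation at 11, Level scripting at 16, Balance pass at 21, Localization at 15, Cert submission at 27, Patch build at 24. The latest is day 27.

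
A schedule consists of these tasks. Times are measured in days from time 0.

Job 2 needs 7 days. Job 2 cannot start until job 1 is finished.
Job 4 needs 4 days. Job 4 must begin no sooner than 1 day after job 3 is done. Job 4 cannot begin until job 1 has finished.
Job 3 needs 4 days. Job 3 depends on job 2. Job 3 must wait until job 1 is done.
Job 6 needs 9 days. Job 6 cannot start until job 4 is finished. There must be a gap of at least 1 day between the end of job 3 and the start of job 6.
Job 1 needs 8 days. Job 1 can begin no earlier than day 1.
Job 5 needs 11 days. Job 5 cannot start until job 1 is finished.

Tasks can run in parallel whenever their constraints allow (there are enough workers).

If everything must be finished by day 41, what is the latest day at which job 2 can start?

16

Job 6 has no dependents, so it just needs to finish by day 41. Starting by 41 − 9 = day 32 achieves that.
Job 4 feeds into job 6 (must start by day 32); so job 4 must finish by day 32 and therefore start by day 28.
Job 3 feeds job 4 (must start by day 28, minus 1-day gap → day 27); job 6 (must start by day 32, minus 1-day gap → day 31). Taking the minimum, job 3 must finish by day 27 and start by 27 − 4 = day 23.
Job 2 must finish before job 3 (must start by day 23). With a 7-day duration, job 2 must start by 23 − 7 = day 16.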